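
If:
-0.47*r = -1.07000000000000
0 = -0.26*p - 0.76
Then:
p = -2.92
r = 2.28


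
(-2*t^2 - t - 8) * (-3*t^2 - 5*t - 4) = 6*t^4 + 13*t^3 + 37*t^2 + 44*t + 32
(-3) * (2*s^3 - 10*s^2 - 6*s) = -6*s^3 + 30*s^2 + 18*s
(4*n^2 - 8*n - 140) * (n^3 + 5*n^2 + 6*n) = 4*n^5 + 12*n^4 - 156*n^3 - 748*n^2 - 840*n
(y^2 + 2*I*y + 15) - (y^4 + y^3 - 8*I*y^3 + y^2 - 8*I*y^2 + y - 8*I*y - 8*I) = -y^4 - y^3 + 8*I*y^3 + 8*I*y^2 - y + 10*I*y + 15 + 8*I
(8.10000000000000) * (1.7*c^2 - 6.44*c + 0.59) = 13.77*c^2 - 52.164*c + 4.779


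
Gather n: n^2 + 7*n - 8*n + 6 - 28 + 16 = n^2 - n - 6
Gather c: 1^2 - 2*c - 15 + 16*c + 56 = 14*c + 42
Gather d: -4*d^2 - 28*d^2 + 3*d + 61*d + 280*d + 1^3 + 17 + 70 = -32*d^2 + 344*d + 88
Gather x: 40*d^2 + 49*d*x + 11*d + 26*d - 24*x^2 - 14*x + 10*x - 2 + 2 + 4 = 40*d^2 + 37*d - 24*x^2 + x*(49*d - 4) + 4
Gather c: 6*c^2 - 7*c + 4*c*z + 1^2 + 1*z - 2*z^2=6*c^2 + c*(4*z - 7) - 2*z^2 + z + 1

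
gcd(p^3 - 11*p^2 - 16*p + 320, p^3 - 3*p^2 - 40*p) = p^2 - 3*p - 40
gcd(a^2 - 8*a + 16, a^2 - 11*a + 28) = a - 4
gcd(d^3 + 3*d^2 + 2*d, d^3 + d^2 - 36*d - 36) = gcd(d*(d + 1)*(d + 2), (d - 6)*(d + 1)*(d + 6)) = d + 1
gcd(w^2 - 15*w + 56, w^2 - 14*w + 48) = w - 8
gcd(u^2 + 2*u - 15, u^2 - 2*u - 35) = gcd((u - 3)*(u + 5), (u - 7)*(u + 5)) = u + 5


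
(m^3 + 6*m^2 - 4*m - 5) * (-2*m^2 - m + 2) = -2*m^5 - 13*m^4 + 4*m^3 + 26*m^2 - 3*m - 10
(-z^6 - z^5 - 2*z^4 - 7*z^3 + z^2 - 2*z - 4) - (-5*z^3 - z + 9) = -z^6 - z^5 - 2*z^4 - 2*z^3 + z^2 - z - 13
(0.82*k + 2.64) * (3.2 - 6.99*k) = -5.7318*k^2 - 15.8296*k + 8.448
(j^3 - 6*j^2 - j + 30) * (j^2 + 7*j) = j^5 + j^4 - 43*j^3 + 23*j^2 + 210*j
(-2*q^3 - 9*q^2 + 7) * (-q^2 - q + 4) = 2*q^5 + 11*q^4 + q^3 - 43*q^2 - 7*q + 28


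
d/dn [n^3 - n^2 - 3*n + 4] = 3*n^2 - 2*n - 3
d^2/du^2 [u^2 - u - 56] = 2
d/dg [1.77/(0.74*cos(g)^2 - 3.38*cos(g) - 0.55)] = (2.6196*cos(g) - 5.9826)*sin(g)/(-0.74*cos(g)^2 + 3.38*cos(g) + 0.55)^2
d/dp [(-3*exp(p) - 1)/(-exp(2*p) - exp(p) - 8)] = (-(2*exp(p) + 1)*(3*exp(p) + 1) + 3*exp(2*p) + 3*exp(p) + 24)*exp(p)/(exp(2*p) + exp(p) + 8)^2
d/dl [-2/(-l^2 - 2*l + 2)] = 4*(-l - 1)/(l^2 + 2*l - 2)^2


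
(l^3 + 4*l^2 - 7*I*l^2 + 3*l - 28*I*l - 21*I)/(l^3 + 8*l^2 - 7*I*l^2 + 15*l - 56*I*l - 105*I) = (l + 1)/(l + 5)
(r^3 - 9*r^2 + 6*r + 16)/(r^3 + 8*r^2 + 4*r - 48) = (r^2 - 7*r - 8)/(r^2 + 10*r + 24)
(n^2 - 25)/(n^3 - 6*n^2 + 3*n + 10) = (n + 5)/(n^2 - n - 2)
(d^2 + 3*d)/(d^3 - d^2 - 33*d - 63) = d/(d^2 - 4*d - 21)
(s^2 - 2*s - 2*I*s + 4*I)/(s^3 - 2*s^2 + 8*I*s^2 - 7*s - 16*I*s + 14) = (s - 2*I)/(s^2 + 8*I*s - 7)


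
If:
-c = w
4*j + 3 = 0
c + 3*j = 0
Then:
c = 9/4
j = -3/4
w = -9/4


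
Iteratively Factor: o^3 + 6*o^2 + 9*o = (o)*(o^2 + 6*o + 9) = o*(o + 3)*(o + 3)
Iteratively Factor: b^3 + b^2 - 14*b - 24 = (b - 4)*(b^2 + 5*b + 6) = (b - 4)*(b + 2)*(b + 3)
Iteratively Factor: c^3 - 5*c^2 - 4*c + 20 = (c - 2)*(c^2 - 3*c - 10) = (c - 2)*(c + 2)*(c - 5)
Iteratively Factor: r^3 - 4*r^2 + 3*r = (r)*(r^2 - 4*r + 3) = r*(r - 1)*(r - 3)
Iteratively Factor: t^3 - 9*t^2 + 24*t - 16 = (t - 4)*(t^2 - 5*t + 4) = (t - 4)*(t - 1)*(t - 4)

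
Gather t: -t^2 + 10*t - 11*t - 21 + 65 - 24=-t^2 - t + 20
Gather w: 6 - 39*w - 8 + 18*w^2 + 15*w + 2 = 18*w^2 - 24*w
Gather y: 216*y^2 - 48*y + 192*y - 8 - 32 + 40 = 216*y^2 + 144*y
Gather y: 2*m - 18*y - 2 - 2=2*m - 18*y - 4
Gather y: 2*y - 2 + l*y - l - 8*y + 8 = -l + y*(l - 6) + 6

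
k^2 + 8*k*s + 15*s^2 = (k + 3*s)*(k + 5*s)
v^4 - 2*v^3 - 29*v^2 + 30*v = v*(v - 6)*(v - 1)*(v + 5)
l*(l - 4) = l^2 - 4*l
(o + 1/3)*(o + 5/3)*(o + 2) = o^3 + 4*o^2 + 41*o/9 + 10/9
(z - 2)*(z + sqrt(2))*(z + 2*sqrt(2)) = z^3 - 2*z^2 + 3*sqrt(2)*z^2 - 6*sqrt(2)*z + 4*z - 8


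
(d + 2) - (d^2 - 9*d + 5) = -d^2 + 10*d - 3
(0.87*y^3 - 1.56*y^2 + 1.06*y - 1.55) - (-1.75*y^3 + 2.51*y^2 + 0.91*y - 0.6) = 2.62*y^3 - 4.07*y^2 + 0.15*y - 0.95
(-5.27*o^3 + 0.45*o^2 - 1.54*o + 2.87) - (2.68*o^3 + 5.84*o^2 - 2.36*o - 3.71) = -7.95*o^3 - 5.39*o^2 + 0.82*o + 6.58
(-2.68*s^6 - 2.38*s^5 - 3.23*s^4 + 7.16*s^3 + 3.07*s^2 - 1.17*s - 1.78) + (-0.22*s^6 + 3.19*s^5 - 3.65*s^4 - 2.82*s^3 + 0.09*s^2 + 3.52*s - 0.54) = -2.9*s^6 + 0.81*s^5 - 6.88*s^4 + 4.34*s^3 + 3.16*s^2 + 2.35*s - 2.32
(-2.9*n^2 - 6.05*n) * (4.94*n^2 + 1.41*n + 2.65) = -14.326*n^4 - 33.976*n^3 - 16.2155*n^2 - 16.0325*n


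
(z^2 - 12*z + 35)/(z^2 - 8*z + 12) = (z^2 - 12*z + 35)/(z^2 - 8*z + 12)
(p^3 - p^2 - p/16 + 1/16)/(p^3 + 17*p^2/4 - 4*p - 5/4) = (p - 1/4)/(p + 5)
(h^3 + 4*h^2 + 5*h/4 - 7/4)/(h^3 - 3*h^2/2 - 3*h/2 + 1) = (h + 7/2)/(h - 2)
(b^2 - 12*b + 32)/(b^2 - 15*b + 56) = (b - 4)/(b - 7)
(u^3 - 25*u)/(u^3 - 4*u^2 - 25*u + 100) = u/(u - 4)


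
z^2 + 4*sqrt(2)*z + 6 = (z + sqrt(2))*(z + 3*sqrt(2))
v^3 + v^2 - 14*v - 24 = (v - 4)*(v + 2)*(v + 3)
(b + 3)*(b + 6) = b^2 + 9*b + 18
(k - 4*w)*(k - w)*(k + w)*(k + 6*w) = k^4 + 2*k^3*w - 25*k^2*w^2 - 2*k*w^3 + 24*w^4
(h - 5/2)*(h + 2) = h^2 - h/2 - 5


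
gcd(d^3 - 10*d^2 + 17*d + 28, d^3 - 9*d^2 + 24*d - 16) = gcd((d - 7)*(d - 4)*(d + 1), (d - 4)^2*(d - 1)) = d - 4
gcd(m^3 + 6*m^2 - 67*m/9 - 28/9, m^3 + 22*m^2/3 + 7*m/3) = m^2 + 22*m/3 + 7/3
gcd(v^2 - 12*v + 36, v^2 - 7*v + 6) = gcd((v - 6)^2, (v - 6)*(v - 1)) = v - 6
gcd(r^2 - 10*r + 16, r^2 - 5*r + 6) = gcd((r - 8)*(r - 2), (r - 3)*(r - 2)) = r - 2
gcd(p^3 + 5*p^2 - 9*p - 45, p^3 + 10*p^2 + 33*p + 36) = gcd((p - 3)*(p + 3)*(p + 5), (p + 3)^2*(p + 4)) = p + 3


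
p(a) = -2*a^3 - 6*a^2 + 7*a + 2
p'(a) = -6*a^2 - 12*a + 7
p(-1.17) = -11.20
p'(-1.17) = 12.83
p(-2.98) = -19.22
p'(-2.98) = -10.52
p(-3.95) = 3.99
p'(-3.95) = -39.22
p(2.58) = -54.23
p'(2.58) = -63.90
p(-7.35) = 420.55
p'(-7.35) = -228.94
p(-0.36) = -1.20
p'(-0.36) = 10.54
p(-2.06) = -20.40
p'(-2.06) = 6.26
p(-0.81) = -6.54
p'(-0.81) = 12.78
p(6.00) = -604.00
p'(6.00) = -281.00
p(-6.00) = 176.00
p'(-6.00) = -137.00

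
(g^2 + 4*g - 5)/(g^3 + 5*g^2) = (g - 1)/g^2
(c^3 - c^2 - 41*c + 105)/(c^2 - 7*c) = (c^3 - c^2 - 41*c + 105)/(c*(c - 7))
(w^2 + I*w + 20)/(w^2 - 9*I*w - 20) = (w + 5*I)/(w - 5*I)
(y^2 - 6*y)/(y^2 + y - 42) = y/(y + 7)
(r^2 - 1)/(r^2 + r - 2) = (r + 1)/(r + 2)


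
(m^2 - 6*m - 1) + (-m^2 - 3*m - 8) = -9*m - 9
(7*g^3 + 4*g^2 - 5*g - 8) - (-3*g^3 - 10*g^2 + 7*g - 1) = 10*g^3 + 14*g^2 - 12*g - 7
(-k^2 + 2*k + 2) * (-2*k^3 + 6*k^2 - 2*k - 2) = 2*k^5 - 10*k^4 + 10*k^3 + 10*k^2 - 8*k - 4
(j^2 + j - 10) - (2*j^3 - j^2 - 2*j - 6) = -2*j^3 + 2*j^2 + 3*j - 4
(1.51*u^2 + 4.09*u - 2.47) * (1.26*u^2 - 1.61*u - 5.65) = 1.9026*u^4 + 2.7223*u^3 - 18.2286*u^2 - 19.1318*u + 13.9555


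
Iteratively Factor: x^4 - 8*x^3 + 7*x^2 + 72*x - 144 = (x - 4)*(x^3 - 4*x^2 - 9*x + 36) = (x - 4)*(x + 3)*(x^2 - 7*x + 12) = (x - 4)^2*(x + 3)*(x - 3)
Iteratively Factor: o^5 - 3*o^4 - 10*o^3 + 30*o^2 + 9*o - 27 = (o + 1)*(o^4 - 4*o^3 - 6*o^2 + 36*o - 27) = (o - 1)*(o + 1)*(o^3 - 3*o^2 - 9*o + 27) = (o - 3)*(o - 1)*(o + 1)*(o^2 - 9) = (o - 3)*(o - 1)*(o + 1)*(o + 3)*(o - 3)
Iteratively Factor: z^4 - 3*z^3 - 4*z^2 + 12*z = (z - 2)*(z^3 - z^2 - 6*z) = z*(z - 2)*(z^2 - z - 6) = z*(z - 3)*(z - 2)*(z + 2)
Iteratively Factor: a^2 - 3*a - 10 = (a + 2)*(a - 5)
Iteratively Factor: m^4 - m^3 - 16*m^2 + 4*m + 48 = (m - 4)*(m^3 + 3*m^2 - 4*m - 12) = (m - 4)*(m - 2)*(m^2 + 5*m + 6) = (m - 4)*(m - 2)*(m + 2)*(m + 3)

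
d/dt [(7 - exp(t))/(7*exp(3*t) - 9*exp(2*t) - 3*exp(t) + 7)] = (-3*(exp(t) - 7)*(-7*exp(2*t) + 6*exp(t) + 1) - 7*exp(3*t) + 9*exp(2*t) + 3*exp(t) - 7)*exp(t)/(7*exp(3*t) - 9*exp(2*t) - 3*exp(t) + 7)^2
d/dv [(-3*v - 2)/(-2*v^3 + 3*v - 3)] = 3*(2*v^3 - 3*v - (3*v + 2)*(2*v^2 - 1) + 3)/(2*v^3 - 3*v + 3)^2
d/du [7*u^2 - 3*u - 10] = 14*u - 3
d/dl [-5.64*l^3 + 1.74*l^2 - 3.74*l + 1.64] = -16.92*l^2 + 3.48*l - 3.74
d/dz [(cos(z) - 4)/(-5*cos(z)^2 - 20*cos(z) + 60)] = (sin(z)^2 + 8*cos(z) + 3)*sin(z)/(5*(cos(z)^2 + 4*cos(z) - 12)^2)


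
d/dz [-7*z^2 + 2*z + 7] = 2 - 14*z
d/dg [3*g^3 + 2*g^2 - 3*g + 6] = 9*g^2 + 4*g - 3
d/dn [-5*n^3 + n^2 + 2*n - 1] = -15*n^2 + 2*n + 2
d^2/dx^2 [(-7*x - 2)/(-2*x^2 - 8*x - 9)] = 4*(8*(x + 2)^2*(7*x + 2) - 3*(7*x + 10)*(2*x^2 + 8*x + 9))/(2*x^2 + 8*x + 9)^3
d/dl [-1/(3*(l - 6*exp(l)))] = (1 - 6*exp(l))/(3*(l - 6*exp(l))^2)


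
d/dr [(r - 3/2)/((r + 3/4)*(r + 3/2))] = 32*(-2*r^2 + 6*r + 9)/(64*r^4 + 288*r^3 + 468*r^2 + 324*r + 81)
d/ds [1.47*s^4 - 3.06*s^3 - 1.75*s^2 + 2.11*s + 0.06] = 5.88*s^3 - 9.18*s^2 - 3.5*s + 2.11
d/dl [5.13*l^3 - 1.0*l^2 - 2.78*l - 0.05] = 15.39*l^2 - 2.0*l - 2.78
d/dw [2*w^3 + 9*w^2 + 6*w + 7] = 6*w^2 + 18*w + 6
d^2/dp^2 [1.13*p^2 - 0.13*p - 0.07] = 2.26000000000000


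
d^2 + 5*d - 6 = (d - 1)*(d + 6)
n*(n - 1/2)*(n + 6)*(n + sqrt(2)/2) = n^4 + sqrt(2)*n^3/2 + 11*n^3/2 - 3*n^2 + 11*sqrt(2)*n^2/4 - 3*sqrt(2)*n/2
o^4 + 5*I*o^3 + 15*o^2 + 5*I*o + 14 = (o - 2*I)*(o - I)*(o + I)*(o + 7*I)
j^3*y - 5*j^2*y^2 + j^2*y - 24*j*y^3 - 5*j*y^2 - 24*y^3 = (j - 8*y)*(j + 3*y)*(j*y + y)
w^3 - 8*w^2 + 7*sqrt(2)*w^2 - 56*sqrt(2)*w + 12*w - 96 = (w - 8)*(w + sqrt(2))*(w + 6*sqrt(2))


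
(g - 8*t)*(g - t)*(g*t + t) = g^3*t - 9*g^2*t^2 + g^2*t + 8*g*t^3 - 9*g*t^2 + 8*t^3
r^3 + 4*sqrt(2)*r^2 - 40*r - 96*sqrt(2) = (r - 4*sqrt(2))*(r + 2*sqrt(2))*(r + 6*sqrt(2))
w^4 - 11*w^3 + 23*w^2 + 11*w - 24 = (w - 8)*(w - 3)*(w - 1)*(w + 1)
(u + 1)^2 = u^2 + 2*u + 1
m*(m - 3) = m^2 - 3*m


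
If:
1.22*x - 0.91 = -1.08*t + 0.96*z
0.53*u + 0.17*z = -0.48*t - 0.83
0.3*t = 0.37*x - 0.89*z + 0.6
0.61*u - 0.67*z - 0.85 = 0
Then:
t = 8.66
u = -6.97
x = -12.91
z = -7.61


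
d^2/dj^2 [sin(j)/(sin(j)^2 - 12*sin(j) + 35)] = (-sin(j)^5 - 12*sin(j)^4 + 212*sin(j)^3 - 420*sin(j)^2 - 1435*sin(j) + 840)/((sin(j) - 7)^3*(sin(j) - 5)^3)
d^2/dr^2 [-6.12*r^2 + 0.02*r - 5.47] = -12.2400000000000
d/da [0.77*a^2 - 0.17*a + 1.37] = 1.54*a - 0.17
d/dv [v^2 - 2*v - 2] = 2*v - 2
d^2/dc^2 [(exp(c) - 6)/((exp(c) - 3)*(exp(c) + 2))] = (exp(4*c) - 23*exp(3*c) + 54*exp(2*c) - 156*exp(c) + 72)*exp(c)/(exp(6*c) - 3*exp(5*c) - 15*exp(4*c) + 35*exp(3*c) + 90*exp(2*c) - 108*exp(c) - 216)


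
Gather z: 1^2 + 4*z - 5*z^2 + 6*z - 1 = -5*z^2 + 10*z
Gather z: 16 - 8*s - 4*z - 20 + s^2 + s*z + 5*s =s^2 - 3*s + z*(s - 4) - 4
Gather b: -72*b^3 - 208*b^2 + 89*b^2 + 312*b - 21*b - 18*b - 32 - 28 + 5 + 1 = -72*b^3 - 119*b^2 + 273*b - 54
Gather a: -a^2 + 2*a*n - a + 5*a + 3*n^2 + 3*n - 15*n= -a^2 + a*(2*n + 4) + 3*n^2 - 12*n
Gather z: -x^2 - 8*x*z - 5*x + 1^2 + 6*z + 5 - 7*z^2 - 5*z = -x^2 - 5*x - 7*z^2 + z*(1 - 8*x) + 6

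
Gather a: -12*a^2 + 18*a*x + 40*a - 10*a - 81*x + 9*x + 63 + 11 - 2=-12*a^2 + a*(18*x + 30) - 72*x + 72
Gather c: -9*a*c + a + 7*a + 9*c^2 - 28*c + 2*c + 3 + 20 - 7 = 8*a + 9*c^2 + c*(-9*a - 26) + 16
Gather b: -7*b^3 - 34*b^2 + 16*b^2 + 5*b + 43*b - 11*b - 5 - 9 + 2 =-7*b^3 - 18*b^2 + 37*b - 12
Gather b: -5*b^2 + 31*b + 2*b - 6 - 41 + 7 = -5*b^2 + 33*b - 40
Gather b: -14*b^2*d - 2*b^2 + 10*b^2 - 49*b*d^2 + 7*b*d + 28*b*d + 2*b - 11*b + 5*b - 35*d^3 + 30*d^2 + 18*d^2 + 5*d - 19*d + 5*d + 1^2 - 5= b^2*(8 - 14*d) + b*(-49*d^2 + 35*d - 4) - 35*d^3 + 48*d^2 - 9*d - 4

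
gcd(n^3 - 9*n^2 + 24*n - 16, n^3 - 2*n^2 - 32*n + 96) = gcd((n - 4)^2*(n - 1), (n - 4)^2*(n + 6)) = n^2 - 8*n + 16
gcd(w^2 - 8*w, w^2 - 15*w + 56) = w - 8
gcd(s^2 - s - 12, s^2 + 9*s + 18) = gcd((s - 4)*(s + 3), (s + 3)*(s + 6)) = s + 3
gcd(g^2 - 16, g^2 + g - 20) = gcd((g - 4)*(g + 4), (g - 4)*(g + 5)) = g - 4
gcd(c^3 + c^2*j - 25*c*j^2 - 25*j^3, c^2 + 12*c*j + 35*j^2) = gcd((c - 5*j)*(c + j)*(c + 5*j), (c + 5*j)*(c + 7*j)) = c + 5*j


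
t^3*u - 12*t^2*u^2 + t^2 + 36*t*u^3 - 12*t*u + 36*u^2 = (t - 6*u)^2*(t*u + 1)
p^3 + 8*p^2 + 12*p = p*(p + 2)*(p + 6)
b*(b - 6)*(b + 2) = b^3 - 4*b^2 - 12*b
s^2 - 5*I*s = s*(s - 5*I)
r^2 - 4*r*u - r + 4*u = (r - 1)*(r - 4*u)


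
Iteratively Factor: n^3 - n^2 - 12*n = (n + 3)*(n^2 - 4*n) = n*(n + 3)*(n - 4)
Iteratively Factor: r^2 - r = (r - 1)*(r)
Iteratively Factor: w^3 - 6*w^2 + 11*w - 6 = (w - 3)*(w^2 - 3*w + 2) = (w - 3)*(w - 1)*(w - 2)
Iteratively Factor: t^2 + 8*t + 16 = (t + 4)*(t + 4)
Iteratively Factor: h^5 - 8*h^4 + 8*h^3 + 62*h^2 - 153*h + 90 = (h - 3)*(h^4 - 5*h^3 - 7*h^2 + 41*h - 30) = (h - 3)*(h - 2)*(h^3 - 3*h^2 - 13*h + 15) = (h - 3)*(h - 2)*(h + 3)*(h^2 - 6*h + 5) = (h - 5)*(h - 3)*(h - 2)*(h + 3)*(h - 1)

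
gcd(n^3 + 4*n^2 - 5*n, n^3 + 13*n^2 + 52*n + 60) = n + 5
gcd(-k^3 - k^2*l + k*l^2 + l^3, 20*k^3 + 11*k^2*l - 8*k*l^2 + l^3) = k + l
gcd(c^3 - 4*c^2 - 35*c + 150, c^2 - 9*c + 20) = c - 5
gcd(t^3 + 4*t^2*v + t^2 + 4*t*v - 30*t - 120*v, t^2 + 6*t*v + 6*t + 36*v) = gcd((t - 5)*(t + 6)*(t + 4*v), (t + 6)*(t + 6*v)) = t + 6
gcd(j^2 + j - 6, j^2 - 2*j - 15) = j + 3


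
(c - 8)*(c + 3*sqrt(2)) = c^2 - 8*c + 3*sqrt(2)*c - 24*sqrt(2)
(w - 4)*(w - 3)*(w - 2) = w^3 - 9*w^2 + 26*w - 24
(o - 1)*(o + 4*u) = o^2 + 4*o*u - o - 4*u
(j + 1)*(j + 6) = j^2 + 7*j + 6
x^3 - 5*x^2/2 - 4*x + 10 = (x - 5/2)*(x - 2)*(x + 2)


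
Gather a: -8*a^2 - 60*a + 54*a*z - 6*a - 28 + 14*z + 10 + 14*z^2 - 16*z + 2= -8*a^2 + a*(54*z - 66) + 14*z^2 - 2*z - 16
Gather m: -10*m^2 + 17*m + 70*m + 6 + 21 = -10*m^2 + 87*m + 27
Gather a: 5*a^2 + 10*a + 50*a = 5*a^2 + 60*a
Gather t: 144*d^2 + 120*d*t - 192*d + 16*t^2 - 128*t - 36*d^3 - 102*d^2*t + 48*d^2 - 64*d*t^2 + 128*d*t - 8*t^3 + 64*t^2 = -36*d^3 + 192*d^2 - 192*d - 8*t^3 + t^2*(80 - 64*d) + t*(-102*d^2 + 248*d - 128)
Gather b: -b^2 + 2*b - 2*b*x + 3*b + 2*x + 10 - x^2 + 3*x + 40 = -b^2 + b*(5 - 2*x) - x^2 + 5*x + 50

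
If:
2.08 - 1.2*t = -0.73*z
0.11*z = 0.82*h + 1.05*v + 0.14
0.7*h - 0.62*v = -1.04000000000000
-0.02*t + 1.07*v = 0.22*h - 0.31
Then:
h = -2.43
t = -14.67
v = -1.06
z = -26.97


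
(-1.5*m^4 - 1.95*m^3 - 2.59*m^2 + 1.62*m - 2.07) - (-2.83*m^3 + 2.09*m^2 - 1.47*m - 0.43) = -1.5*m^4 + 0.88*m^3 - 4.68*m^2 + 3.09*m - 1.64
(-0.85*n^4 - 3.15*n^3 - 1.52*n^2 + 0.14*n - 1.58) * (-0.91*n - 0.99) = 0.7735*n^5 + 3.708*n^4 + 4.5017*n^3 + 1.3774*n^2 + 1.2992*n + 1.5642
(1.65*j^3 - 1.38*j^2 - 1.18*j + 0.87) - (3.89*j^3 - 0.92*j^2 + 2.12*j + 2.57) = -2.24*j^3 - 0.46*j^2 - 3.3*j - 1.7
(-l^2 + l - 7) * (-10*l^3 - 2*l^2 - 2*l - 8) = 10*l^5 - 8*l^4 + 70*l^3 + 20*l^2 + 6*l + 56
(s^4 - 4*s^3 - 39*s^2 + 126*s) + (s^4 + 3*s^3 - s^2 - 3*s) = 2*s^4 - s^3 - 40*s^2 + 123*s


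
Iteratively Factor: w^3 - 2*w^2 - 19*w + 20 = (w - 5)*(w^2 + 3*w - 4) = (w - 5)*(w + 4)*(w - 1)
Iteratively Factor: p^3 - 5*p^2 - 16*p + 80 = (p + 4)*(p^2 - 9*p + 20) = (p - 4)*(p + 4)*(p - 5)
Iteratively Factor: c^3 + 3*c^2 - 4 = (c + 2)*(c^2 + c - 2) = (c - 1)*(c + 2)*(c + 2)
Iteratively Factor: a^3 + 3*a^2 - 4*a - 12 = (a + 3)*(a^2 - 4) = (a - 2)*(a + 3)*(a + 2)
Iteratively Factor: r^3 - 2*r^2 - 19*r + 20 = (r - 5)*(r^2 + 3*r - 4) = (r - 5)*(r - 1)*(r + 4)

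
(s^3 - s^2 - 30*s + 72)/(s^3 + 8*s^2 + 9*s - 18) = (s^2 - 7*s + 12)/(s^2 + 2*s - 3)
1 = 1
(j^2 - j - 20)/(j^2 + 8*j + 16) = (j - 5)/(j + 4)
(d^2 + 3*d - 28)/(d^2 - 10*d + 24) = (d + 7)/(d - 6)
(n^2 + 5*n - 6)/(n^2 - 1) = (n + 6)/(n + 1)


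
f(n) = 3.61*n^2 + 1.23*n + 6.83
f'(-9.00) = -63.75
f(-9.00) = 288.17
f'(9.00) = 66.21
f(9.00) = 310.31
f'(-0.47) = -2.16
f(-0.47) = 7.05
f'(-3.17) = -21.66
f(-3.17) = 39.21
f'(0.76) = 6.72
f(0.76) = 9.85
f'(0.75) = 6.64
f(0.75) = 9.78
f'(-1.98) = -13.07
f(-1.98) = 18.55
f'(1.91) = 15.02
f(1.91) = 22.35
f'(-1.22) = -7.58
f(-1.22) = 10.70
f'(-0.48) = -2.24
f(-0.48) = 7.07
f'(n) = 7.22*n + 1.23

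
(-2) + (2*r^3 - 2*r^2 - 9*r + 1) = 2*r^3 - 2*r^2 - 9*r - 1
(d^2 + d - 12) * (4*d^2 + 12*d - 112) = 4*d^4 + 16*d^3 - 148*d^2 - 256*d + 1344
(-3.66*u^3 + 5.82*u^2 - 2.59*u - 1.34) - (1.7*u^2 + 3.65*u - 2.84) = -3.66*u^3 + 4.12*u^2 - 6.24*u + 1.5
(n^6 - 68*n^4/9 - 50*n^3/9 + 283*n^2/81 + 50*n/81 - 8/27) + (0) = n^6 - 68*n^4/9 - 50*n^3/9 + 283*n^2/81 + 50*n/81 - 8/27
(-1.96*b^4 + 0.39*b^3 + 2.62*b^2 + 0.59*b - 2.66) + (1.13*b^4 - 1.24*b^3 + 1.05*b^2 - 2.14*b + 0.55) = -0.83*b^4 - 0.85*b^3 + 3.67*b^2 - 1.55*b - 2.11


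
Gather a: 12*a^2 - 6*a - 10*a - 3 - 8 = 12*a^2 - 16*a - 11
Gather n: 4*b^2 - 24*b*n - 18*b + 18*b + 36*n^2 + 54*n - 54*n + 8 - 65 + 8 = 4*b^2 - 24*b*n + 36*n^2 - 49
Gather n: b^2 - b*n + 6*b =b^2 - b*n + 6*b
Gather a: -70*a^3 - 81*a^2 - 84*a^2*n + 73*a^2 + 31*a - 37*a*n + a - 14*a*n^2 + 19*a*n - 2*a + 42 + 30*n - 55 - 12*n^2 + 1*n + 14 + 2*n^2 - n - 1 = -70*a^3 + a^2*(-84*n - 8) + a*(-14*n^2 - 18*n + 30) - 10*n^2 + 30*n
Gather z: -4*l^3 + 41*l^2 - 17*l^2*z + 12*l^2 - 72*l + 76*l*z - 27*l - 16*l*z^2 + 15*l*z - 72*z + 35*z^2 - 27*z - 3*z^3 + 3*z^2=-4*l^3 + 53*l^2 - 99*l - 3*z^3 + z^2*(38 - 16*l) + z*(-17*l^2 + 91*l - 99)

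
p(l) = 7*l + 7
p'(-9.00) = 7.00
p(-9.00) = -56.00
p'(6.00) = 7.00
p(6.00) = 49.00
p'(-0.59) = 7.00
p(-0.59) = 2.87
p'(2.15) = 7.00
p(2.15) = 22.05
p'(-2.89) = 7.00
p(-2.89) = -13.23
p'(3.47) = 7.00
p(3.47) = 31.29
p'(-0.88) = 7.00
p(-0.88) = 0.84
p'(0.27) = 7.00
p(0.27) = 8.89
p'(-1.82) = 7.00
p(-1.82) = -5.74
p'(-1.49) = 7.00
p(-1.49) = -3.43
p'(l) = 7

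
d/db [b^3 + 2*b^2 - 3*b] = 3*b^2 + 4*b - 3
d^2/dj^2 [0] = 0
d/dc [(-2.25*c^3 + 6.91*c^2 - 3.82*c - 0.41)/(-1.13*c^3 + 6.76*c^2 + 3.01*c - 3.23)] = (-7.4017*c^4 - 22.1782*c^3 + 67.0349*c^2 - 39.0954*c + 13.5727)/(1.2769*c^6 - 15.2776*c^5 + 38.895*c^4 + 47.995*c^3 - 34.6095*c^2 - 19.4446*c + 10.4329)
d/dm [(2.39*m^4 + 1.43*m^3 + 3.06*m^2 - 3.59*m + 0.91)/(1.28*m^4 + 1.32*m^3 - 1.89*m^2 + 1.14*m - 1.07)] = (1.3244*m^6 - 16.8678*m^5 + 15.2175*m^4 - 2.1504*m^3 - 11.4906*m^2 - 3.1086*m + 2.8039)/(1.6384*m^8 + 3.3792*m^7 - 3.096*m^6 - 2.0712*m^5 + 3.8425*m^4 - 7.134*m^3 + 5.3442*m^2 - 2.4396*m + 1.1449)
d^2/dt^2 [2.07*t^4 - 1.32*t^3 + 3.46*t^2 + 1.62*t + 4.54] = 24.84*t^2 - 7.92*t + 6.92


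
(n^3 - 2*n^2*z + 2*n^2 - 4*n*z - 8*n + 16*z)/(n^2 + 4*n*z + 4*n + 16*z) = (n^2 - 2*n*z - 2*n + 4*z)/(n + 4*z)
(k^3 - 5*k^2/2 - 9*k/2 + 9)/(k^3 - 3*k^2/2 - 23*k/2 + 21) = (2*k^2 + k - 6)/(2*k^2 + 3*k - 14)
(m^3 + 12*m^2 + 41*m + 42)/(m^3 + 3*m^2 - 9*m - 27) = (m^2 + 9*m + 14)/(m^2 - 9)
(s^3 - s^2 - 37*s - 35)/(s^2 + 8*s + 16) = (s^3 - s^2 - 37*s - 35)/(s^2 + 8*s + 16)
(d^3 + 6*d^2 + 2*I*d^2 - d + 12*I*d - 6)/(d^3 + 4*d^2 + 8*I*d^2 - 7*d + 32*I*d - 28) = (d^2 + d*(6 + I) + 6*I)/(d^2 + d*(4 + 7*I) + 28*I)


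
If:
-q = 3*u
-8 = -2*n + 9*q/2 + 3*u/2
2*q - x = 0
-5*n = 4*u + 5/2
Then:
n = -31/26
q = -135/52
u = 45/52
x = -135/26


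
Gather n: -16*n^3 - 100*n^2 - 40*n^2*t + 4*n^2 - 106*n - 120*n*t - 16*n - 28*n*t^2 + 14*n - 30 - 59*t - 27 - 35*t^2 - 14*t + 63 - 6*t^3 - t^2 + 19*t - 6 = -16*n^3 + n^2*(-40*t - 96) + n*(-28*t^2 - 120*t - 108) - 6*t^3 - 36*t^2 - 54*t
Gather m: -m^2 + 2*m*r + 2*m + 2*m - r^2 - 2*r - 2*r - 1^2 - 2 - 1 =-m^2 + m*(2*r + 4) - r^2 - 4*r - 4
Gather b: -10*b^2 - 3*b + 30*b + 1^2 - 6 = -10*b^2 + 27*b - 5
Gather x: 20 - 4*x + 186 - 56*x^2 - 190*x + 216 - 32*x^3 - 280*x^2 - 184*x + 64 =-32*x^3 - 336*x^2 - 378*x + 486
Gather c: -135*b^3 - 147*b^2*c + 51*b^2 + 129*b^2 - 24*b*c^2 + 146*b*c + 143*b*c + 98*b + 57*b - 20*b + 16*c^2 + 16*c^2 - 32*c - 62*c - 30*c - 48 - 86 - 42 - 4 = -135*b^3 + 180*b^2 + 135*b + c^2*(32 - 24*b) + c*(-147*b^2 + 289*b - 124) - 180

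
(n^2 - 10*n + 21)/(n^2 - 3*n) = (n - 7)/n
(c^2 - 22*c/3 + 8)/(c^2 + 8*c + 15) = (c^2 - 22*c/3 + 8)/(c^2 + 8*c + 15)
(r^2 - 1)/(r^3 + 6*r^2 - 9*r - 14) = (r - 1)/(r^2 + 5*r - 14)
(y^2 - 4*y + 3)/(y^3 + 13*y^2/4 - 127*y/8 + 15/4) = 8*(y^2 - 4*y + 3)/(8*y^3 + 26*y^2 - 127*y + 30)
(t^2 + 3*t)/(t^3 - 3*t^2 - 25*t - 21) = t/(t^2 - 6*t - 7)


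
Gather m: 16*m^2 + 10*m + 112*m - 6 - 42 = 16*m^2 + 122*m - 48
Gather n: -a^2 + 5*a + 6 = -a^2 + 5*a + 6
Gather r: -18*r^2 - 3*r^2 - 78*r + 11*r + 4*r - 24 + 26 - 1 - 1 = -21*r^2 - 63*r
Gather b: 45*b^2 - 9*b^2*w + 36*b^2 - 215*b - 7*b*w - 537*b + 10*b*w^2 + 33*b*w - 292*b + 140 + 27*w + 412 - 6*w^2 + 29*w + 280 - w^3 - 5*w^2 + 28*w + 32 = b^2*(81 - 9*w) + b*(10*w^2 + 26*w - 1044) - w^3 - 11*w^2 + 84*w + 864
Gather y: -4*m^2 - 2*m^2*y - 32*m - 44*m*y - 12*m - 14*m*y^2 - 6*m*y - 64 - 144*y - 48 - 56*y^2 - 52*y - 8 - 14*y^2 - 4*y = -4*m^2 - 44*m + y^2*(-14*m - 70) + y*(-2*m^2 - 50*m - 200) - 120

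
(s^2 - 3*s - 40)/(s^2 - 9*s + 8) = (s + 5)/(s - 1)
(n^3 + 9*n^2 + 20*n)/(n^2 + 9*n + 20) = n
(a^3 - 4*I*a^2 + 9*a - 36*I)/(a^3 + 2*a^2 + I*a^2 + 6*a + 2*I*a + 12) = (a^2 - 7*I*a - 12)/(a^2 + 2*a*(1 - I) - 4*I)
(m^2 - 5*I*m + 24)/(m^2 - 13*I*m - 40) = (m + 3*I)/(m - 5*I)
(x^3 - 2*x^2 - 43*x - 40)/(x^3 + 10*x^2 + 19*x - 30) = (x^2 - 7*x - 8)/(x^2 + 5*x - 6)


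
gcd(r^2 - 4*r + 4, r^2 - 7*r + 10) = r - 2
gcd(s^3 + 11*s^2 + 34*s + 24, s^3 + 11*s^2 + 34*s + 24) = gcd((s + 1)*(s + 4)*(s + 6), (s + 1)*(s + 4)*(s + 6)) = s^3 + 11*s^2 + 34*s + 24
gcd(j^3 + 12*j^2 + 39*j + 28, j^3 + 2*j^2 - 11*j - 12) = j^2 + 5*j + 4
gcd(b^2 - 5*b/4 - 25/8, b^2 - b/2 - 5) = b - 5/2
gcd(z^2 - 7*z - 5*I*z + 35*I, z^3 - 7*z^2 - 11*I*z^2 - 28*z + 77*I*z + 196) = z - 7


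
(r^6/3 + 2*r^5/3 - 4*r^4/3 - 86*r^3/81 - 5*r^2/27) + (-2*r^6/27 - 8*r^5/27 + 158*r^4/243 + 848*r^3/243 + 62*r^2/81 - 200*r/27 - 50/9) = 7*r^6/27 + 10*r^5/27 - 166*r^4/243 + 590*r^3/243 + 47*r^2/81 - 200*r/27 - 50/9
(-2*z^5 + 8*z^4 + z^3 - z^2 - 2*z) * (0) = 0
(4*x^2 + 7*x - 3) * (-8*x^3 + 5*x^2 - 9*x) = -32*x^5 - 36*x^4 + 23*x^3 - 78*x^2 + 27*x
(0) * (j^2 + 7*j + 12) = 0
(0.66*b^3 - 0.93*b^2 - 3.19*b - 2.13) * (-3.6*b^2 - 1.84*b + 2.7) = -2.376*b^5 + 2.1336*b^4 + 14.9772*b^3 + 11.0266*b^2 - 4.6938*b - 5.751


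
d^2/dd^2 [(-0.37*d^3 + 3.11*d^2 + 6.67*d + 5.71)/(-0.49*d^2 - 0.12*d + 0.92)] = (-2.49295*d^3 - 16.882842*d^2 - 18.176496*d - 12.049928)/(0.117649*d^6 + 0.086436*d^5 - 0.641508*d^4 - 0.322848*d^3 + 1.204464*d^2 + 0.304704*d - 0.778688)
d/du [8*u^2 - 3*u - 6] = 16*u - 3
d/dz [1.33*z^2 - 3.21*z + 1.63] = 2.66*z - 3.21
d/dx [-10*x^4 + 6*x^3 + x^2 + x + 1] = -40*x^3 + 18*x^2 + 2*x + 1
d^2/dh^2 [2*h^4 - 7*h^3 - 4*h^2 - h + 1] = 24*h^2 - 42*h - 8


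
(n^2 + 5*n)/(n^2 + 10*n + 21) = n*(n + 5)/(n^2 + 10*n + 21)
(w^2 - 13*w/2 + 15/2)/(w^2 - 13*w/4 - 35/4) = 2*(2*w - 3)/(4*w + 7)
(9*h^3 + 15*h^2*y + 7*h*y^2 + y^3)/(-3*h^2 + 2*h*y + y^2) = (3*h^2 + 4*h*y + y^2)/(-h + y)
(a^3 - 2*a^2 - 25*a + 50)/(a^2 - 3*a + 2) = (a^2 - 25)/(a - 1)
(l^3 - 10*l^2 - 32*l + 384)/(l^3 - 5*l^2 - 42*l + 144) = (l - 8)/(l - 3)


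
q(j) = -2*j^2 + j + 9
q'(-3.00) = 13.00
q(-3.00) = -12.00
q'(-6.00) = 25.00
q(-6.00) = -69.00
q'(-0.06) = 1.24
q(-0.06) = 8.93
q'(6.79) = -26.16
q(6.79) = -76.42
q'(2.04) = -7.16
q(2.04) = 2.72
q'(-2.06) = 9.24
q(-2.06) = -1.55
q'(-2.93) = 12.72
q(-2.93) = -11.10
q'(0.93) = -2.72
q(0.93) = 8.20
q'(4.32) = -16.28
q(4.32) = -24.00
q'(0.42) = -0.68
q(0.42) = 9.07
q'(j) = 1 - 4*j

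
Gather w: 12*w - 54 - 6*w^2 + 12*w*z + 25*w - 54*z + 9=-6*w^2 + w*(12*z + 37) - 54*z - 45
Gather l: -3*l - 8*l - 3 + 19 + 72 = 88 - 11*l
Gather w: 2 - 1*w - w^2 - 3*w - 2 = -w^2 - 4*w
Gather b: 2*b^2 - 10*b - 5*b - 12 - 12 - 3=2*b^2 - 15*b - 27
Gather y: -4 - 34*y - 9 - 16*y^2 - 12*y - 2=-16*y^2 - 46*y - 15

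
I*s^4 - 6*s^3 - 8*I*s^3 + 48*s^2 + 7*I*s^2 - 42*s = s*(s - 7)*(s + 6*I)*(I*s - I)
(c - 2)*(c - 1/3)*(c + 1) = c^3 - 4*c^2/3 - 5*c/3 + 2/3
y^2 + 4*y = y*(y + 4)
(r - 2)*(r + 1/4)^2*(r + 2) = r^4 + r^3/2 - 63*r^2/16 - 2*r - 1/4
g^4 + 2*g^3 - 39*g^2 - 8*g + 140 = (g - 5)*(g - 2)*(g + 2)*(g + 7)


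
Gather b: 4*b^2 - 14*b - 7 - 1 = 4*b^2 - 14*b - 8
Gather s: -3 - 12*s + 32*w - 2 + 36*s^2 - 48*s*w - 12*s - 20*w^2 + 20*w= 36*s^2 + s*(-48*w - 24) - 20*w^2 + 52*w - 5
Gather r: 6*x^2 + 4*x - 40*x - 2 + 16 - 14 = 6*x^2 - 36*x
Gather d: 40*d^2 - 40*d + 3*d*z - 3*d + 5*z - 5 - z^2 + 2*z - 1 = 40*d^2 + d*(3*z - 43) - z^2 + 7*z - 6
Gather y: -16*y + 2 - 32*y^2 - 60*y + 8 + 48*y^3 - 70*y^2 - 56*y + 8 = 48*y^3 - 102*y^2 - 132*y + 18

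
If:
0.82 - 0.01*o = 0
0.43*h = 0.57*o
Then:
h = 108.70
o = 82.00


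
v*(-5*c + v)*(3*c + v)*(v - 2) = -15*c^2*v^2 + 30*c^2*v - 2*c*v^3 + 4*c*v^2 + v^4 - 2*v^3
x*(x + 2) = x^2 + 2*x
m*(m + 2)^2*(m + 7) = m^4 + 11*m^3 + 32*m^2 + 28*m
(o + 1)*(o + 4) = o^2 + 5*o + 4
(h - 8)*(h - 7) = h^2 - 15*h + 56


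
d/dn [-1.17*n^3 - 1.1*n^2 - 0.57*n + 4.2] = -3.51*n^2 - 2.2*n - 0.57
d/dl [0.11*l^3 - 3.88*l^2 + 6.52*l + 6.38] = 0.33*l^2 - 7.76*l + 6.52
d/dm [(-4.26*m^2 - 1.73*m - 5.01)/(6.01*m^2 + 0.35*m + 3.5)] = (8.9063*m^2 + 30.4002*m - 4.3015)/(36.1201*m^4 + 4.207*m^3 + 42.1925*m^2 + 2.45*m + 12.25)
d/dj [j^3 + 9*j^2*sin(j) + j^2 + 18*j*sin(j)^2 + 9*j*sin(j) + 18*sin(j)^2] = 9*j^2*cos(j) + 3*j^2 + 18*j*sin(j) + 18*j*sin(2*j) + 9*j*cos(j) + 2*j + 18*sin(j)^2 + 9*sin(j) + 18*sin(2*j)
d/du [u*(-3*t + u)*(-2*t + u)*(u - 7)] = 12*t^2*u - 42*t^2 - 15*t*u^2 + 70*t*u + 4*u^3 - 21*u^2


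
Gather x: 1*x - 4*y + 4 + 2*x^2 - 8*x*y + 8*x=2*x^2 + x*(9 - 8*y) - 4*y + 4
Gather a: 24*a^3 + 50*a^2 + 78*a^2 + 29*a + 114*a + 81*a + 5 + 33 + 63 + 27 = 24*a^3 + 128*a^2 + 224*a + 128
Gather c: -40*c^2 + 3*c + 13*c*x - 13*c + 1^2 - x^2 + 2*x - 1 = -40*c^2 + c*(13*x - 10) - x^2 + 2*x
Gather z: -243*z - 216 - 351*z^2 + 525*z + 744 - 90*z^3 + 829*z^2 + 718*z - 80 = -90*z^3 + 478*z^2 + 1000*z + 448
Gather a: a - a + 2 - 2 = 0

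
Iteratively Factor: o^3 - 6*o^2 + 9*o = (o)*(o^2 - 6*o + 9) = o*(o - 3)*(o - 3)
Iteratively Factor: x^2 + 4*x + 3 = (x + 3)*(x + 1)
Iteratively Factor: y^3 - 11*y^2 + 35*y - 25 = (y - 1)*(y^2 - 10*y + 25) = (y - 5)*(y - 1)*(y - 5)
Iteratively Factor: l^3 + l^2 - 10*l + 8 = (l - 1)*(l^2 + 2*l - 8) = (l - 2)*(l - 1)*(l + 4)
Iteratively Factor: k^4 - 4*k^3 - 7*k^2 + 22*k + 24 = (k - 4)*(k^3 - 7*k - 6) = (k - 4)*(k - 3)*(k^2 + 3*k + 2) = (k - 4)*(k - 3)*(k + 2)*(k + 1)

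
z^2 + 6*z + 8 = (z + 2)*(z + 4)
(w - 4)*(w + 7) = w^2 + 3*w - 28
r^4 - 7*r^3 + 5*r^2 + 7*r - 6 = (r - 6)*(r - 1)^2*(r + 1)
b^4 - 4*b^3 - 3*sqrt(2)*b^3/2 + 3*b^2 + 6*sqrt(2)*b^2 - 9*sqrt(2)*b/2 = b*(b - 3)*(b - 1)*(b - 3*sqrt(2)/2)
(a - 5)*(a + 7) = a^2 + 2*a - 35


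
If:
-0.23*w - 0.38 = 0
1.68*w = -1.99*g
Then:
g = 1.39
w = -1.65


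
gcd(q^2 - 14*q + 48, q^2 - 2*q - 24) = q - 6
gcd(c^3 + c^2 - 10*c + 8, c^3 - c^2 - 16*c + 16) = c^2 + 3*c - 4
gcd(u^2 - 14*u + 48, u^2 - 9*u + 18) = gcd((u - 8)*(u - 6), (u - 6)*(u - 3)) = u - 6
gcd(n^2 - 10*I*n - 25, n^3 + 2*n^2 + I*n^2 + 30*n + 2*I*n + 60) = n - 5*I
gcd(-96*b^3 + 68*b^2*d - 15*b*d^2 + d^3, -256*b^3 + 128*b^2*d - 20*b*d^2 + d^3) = 32*b^2 - 12*b*d + d^2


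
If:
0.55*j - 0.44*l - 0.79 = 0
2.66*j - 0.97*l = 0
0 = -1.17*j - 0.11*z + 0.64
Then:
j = -1.20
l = -3.30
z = 18.62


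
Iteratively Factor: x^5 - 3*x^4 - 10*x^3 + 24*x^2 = (x)*(x^4 - 3*x^3 - 10*x^2 + 24*x) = x*(x - 2)*(x^3 - x^2 - 12*x) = x*(x - 2)*(x + 3)*(x^2 - 4*x) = x*(x - 4)*(x - 2)*(x + 3)*(x)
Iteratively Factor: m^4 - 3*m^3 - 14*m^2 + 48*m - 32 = (m - 1)*(m^3 - 2*m^2 - 16*m + 32) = (m - 2)*(m - 1)*(m^2 - 16) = (m - 4)*(m - 2)*(m - 1)*(m + 4)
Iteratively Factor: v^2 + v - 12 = (v - 3)*(v + 4)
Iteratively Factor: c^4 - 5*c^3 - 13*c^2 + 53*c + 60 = (c - 5)*(c^3 - 13*c - 12) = (c - 5)*(c + 3)*(c^2 - 3*c - 4) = (c - 5)*(c + 1)*(c + 3)*(c - 4)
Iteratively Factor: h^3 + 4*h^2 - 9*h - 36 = (h + 4)*(h^2 - 9) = (h - 3)*(h + 4)*(h + 3)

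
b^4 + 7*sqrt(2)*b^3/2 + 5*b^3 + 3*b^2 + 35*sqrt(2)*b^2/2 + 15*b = b*(b + 5)*(b + sqrt(2)/2)*(b + 3*sqrt(2))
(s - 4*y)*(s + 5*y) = s^2 + s*y - 20*y^2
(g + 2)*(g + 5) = g^2 + 7*g + 10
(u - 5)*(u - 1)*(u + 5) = u^3 - u^2 - 25*u + 25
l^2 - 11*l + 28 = (l - 7)*(l - 4)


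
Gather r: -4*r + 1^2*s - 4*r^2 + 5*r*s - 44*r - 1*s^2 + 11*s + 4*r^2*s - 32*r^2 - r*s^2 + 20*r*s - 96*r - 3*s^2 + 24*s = r^2*(4*s - 36) + r*(-s^2 + 25*s - 144) - 4*s^2 + 36*s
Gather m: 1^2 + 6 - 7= 0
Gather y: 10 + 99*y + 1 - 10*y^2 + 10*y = -10*y^2 + 109*y + 11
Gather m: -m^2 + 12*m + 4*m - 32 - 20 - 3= -m^2 + 16*m - 55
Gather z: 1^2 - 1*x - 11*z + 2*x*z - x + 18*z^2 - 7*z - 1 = -2*x + 18*z^2 + z*(2*x - 18)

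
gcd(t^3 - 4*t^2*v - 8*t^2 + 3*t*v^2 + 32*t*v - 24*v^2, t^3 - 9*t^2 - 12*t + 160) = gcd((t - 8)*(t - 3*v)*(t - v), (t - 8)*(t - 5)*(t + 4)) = t - 8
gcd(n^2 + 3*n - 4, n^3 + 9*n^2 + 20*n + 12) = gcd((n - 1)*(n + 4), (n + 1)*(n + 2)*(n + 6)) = 1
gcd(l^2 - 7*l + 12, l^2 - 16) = l - 4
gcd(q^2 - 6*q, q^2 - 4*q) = q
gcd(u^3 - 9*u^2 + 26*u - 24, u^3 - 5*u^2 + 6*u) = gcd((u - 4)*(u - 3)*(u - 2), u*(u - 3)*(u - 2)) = u^2 - 5*u + 6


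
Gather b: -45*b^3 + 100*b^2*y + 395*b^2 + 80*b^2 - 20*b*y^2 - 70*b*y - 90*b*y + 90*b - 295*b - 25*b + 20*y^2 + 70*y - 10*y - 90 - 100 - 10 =-45*b^3 + b^2*(100*y + 475) + b*(-20*y^2 - 160*y - 230) + 20*y^2 + 60*y - 200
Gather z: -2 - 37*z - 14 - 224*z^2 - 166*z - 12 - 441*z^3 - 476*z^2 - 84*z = -441*z^3 - 700*z^2 - 287*z - 28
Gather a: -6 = -6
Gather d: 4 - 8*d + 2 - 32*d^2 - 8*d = -32*d^2 - 16*d + 6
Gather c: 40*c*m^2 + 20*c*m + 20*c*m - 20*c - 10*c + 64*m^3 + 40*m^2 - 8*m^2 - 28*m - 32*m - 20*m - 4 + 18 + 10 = c*(40*m^2 + 40*m - 30) + 64*m^3 + 32*m^2 - 80*m + 24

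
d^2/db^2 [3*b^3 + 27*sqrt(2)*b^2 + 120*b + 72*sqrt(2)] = 18*b + 54*sqrt(2)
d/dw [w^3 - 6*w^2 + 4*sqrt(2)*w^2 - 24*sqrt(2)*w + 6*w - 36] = 3*w^2 - 12*w + 8*sqrt(2)*w - 24*sqrt(2) + 6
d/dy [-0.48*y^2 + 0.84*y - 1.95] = 0.84 - 0.96*y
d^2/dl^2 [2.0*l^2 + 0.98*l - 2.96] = 4.00000000000000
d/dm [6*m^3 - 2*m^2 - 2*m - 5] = 18*m^2 - 4*m - 2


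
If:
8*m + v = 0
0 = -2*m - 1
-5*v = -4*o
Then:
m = -1/2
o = 5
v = 4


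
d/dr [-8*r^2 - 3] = -16*r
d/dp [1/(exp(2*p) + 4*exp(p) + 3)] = 2*(-exp(p) - 2)*exp(p)/(exp(2*p) + 4*exp(p) + 3)^2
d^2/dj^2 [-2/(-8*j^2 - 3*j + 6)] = 4*(-64*j^2 - 24*j + (16*j + 3)^2 + 48)/(8*j^2 + 3*j - 6)^3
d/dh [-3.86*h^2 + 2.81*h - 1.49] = 2.81 - 7.72*h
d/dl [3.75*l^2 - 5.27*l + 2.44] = 7.5*l - 5.27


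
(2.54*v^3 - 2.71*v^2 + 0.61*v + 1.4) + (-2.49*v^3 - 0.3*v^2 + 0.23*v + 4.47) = 0.0499999999999998*v^3 - 3.01*v^2 + 0.84*v + 5.87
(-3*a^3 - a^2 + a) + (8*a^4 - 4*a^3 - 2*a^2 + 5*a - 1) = 8*a^4 - 7*a^3 - 3*a^2 + 6*a - 1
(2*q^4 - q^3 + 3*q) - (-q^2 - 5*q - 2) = 2*q^4 - q^3 + q^2 + 8*q + 2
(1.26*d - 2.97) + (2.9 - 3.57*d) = -2.31*d - 0.0700000000000003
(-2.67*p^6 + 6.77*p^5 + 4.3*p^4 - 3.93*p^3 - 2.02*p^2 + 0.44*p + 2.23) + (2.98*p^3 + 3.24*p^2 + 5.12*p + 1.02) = -2.67*p^6 + 6.77*p^5 + 4.3*p^4 - 0.95*p^3 + 1.22*p^2 + 5.56*p + 3.25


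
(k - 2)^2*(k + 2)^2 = k^4 - 8*k^2 + 16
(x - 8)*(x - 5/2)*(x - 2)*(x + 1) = x^4 - 23*x^3/2 + 57*x^2/2 + x - 40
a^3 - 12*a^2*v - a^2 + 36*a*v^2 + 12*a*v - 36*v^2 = (a - 1)*(a - 6*v)^2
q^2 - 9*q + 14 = (q - 7)*(q - 2)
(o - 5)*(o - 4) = o^2 - 9*o + 20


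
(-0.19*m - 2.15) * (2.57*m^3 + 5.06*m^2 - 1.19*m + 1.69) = -0.4883*m^4 - 6.4869*m^3 - 10.6529*m^2 + 2.2374*m - 3.6335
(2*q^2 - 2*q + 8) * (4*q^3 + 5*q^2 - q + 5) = 8*q^5 + 2*q^4 + 20*q^3 + 52*q^2 - 18*q + 40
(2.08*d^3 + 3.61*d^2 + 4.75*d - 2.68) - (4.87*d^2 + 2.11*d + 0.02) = 2.08*d^3 - 1.26*d^2 + 2.64*d - 2.7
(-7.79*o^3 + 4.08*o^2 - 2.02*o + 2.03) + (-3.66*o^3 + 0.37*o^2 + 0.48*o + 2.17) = -11.45*o^3 + 4.45*o^2 - 1.54*o + 4.2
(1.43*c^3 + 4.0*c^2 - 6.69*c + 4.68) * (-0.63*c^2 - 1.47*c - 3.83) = -0.9009*c^5 - 4.6221*c^4 - 7.1422*c^3 - 8.4341*c^2 + 18.7431*c - 17.9244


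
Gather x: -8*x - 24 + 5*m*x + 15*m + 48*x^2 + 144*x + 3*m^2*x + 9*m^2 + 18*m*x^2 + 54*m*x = 9*m^2 + 15*m + x^2*(18*m + 48) + x*(3*m^2 + 59*m + 136) - 24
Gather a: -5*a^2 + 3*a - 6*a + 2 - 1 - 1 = -5*a^2 - 3*a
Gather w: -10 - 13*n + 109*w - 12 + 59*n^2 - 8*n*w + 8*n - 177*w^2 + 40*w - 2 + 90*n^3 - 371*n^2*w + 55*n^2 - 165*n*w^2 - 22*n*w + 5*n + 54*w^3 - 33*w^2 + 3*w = 90*n^3 + 114*n^2 + 54*w^3 + w^2*(-165*n - 210) + w*(-371*n^2 - 30*n + 152) - 24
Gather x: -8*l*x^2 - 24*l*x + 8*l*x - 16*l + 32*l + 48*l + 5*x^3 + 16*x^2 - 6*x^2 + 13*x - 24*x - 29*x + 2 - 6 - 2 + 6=64*l + 5*x^3 + x^2*(10 - 8*l) + x*(-16*l - 40)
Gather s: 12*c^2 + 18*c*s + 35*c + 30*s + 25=12*c^2 + 35*c + s*(18*c + 30) + 25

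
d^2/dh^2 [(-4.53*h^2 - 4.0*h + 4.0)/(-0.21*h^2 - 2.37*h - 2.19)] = (-4.156362*h^3 - 13.558482*h^2 - 22.9824*h - 39.325734)/(0.009261*h^6 + 0.313551*h^5 + 3.828384*h^4 + 19.851831*h^3 + 39.924576*h^2 + 34.100271*h + 10.503459)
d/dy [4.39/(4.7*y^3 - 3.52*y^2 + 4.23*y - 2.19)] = (-61.899*y^2 + 30.9056*y - 18.5697)/(4.7*y^3 - 3.52*y^2 + 4.23*y - 2.19)^2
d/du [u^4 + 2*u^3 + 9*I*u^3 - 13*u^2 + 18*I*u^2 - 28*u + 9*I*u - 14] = 4*u^3 + u^2*(6 + 27*I) + u*(-26 + 36*I) - 28 + 9*I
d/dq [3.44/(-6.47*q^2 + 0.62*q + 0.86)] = (44.5136*q - 2.1328)/(-6.47*q^2 + 0.62*q + 0.86)^2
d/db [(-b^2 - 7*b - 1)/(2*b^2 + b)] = (13*b^2 + 4*b + 1)/(b^2*(4*b^2 + 4*b + 1))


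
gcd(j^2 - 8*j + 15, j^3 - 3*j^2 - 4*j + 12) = j - 3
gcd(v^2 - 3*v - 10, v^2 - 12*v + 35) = v - 5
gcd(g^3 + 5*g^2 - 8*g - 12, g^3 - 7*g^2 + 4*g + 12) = g^2 - g - 2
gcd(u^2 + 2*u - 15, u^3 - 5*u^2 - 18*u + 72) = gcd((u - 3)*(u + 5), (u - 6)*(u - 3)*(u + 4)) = u - 3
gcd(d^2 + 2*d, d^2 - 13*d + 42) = 1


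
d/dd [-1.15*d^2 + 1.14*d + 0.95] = 1.14 - 2.3*d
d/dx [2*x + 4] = 2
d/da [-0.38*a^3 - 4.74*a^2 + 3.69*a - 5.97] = -1.14*a^2 - 9.48*a + 3.69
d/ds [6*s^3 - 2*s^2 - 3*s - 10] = 18*s^2 - 4*s - 3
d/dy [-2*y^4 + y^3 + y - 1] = -8*y^3 + 3*y^2 + 1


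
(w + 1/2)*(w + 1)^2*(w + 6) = w^4 + 17*w^3/2 + 17*w^2 + 25*w/2 + 3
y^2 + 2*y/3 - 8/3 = (y - 4/3)*(y + 2)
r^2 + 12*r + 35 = (r + 5)*(r + 7)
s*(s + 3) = s^2 + 3*s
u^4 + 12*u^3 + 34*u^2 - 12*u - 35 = (u - 1)*(u + 1)*(u + 5)*(u + 7)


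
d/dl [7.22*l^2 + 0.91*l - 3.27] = 14.44*l + 0.91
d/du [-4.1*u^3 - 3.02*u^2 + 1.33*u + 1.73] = -12.3*u^2 - 6.04*u + 1.33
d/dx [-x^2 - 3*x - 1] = -2*x - 3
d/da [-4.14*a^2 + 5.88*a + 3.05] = 5.88 - 8.28*a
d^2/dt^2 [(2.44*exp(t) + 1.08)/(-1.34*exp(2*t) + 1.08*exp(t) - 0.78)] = (-4.381264*exp(4*t) - 11.28816*exp(3*t) + 19.990656*exp(2*t) + 1.200096*exp(t) - 2.394288)*exp(t)/(2.406104*exp(6*t) - 5.817744*exp(5*t) + 8.890632*exp(4*t) - 8.032608*exp(3*t) + 5.175144*exp(2*t) - 1.971216*exp(t) + 0.474552)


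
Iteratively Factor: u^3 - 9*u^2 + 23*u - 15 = (u - 3)*(u^2 - 6*u + 5) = (u - 3)*(u - 1)*(u - 5)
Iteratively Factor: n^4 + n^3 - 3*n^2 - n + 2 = (n - 1)*(n^3 + 2*n^2 - n - 2) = (n - 1)*(n + 1)*(n^2 + n - 2) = (n - 1)*(n + 1)*(n + 2)*(n - 1)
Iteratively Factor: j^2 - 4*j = (j - 4)*(j)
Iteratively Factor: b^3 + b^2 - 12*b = (b)*(b^2 + b - 12) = b*(b + 4)*(b - 3)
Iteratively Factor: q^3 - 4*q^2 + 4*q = (q - 2)*(q^2 - 2*q) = (q - 2)^2*(q)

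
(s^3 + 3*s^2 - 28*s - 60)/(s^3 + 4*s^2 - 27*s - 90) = (s + 2)/(s + 3)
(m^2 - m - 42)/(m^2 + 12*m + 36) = (m - 7)/(m + 6)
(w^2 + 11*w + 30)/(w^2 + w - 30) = (w + 5)/(w - 5)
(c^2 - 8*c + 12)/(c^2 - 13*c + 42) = (c - 2)/(c - 7)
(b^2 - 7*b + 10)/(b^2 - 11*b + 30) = (b - 2)/(b - 6)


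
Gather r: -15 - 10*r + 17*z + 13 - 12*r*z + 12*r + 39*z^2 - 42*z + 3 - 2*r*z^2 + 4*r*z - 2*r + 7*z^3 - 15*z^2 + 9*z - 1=r*(-2*z^2 - 8*z) + 7*z^3 + 24*z^2 - 16*z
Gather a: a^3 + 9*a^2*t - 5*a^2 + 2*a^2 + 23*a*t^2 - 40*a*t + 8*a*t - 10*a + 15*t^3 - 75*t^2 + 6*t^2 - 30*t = a^3 + a^2*(9*t - 3) + a*(23*t^2 - 32*t - 10) + 15*t^3 - 69*t^2 - 30*t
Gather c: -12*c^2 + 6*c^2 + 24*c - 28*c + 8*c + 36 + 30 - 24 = -6*c^2 + 4*c + 42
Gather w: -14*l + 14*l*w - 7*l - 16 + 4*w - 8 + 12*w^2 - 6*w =-21*l + 12*w^2 + w*(14*l - 2) - 24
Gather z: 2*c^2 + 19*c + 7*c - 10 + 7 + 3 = 2*c^2 + 26*c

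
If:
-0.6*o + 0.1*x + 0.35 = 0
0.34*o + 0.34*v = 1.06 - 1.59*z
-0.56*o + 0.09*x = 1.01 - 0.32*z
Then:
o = 16.0*z - 66.25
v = 69.3676470588235 - 20.6764705882353*z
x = 96.0*z - 401.0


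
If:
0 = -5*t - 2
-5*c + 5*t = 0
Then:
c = -2/5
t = -2/5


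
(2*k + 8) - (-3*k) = 5*k + 8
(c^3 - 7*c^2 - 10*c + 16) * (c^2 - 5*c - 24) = c^5 - 12*c^4 + c^3 + 234*c^2 + 160*c - 384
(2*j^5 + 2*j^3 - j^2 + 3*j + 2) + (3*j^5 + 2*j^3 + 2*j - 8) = 5*j^5 + 4*j^3 - j^2 + 5*j - 6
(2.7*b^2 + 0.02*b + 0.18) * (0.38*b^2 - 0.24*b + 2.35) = 1.026*b^4 - 0.6404*b^3 + 6.4086*b^2 + 0.0038*b + 0.423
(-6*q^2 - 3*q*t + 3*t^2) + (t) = -6*q^2 - 3*q*t + 3*t^2 + t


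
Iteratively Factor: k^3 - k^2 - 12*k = (k)*(k^2 - k - 12) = k*(k + 3)*(k - 4)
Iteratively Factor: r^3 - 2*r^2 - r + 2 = (r - 2)*(r^2 - 1) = (r - 2)*(r + 1)*(r - 1)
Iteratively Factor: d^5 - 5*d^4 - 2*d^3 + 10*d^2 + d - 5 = (d + 1)*(d^4 - 6*d^3 + 4*d^2 + 6*d - 5) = (d - 1)*(d + 1)*(d^3 - 5*d^2 - d + 5) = (d - 1)*(d + 1)^2*(d^2 - 6*d + 5) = (d - 1)^2*(d + 1)^2*(d - 5)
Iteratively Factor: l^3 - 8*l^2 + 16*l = (l)*(l^2 - 8*l + 16) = l*(l - 4)*(l - 4)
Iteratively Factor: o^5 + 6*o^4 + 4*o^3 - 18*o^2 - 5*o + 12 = (o + 3)*(o^4 + 3*o^3 - 5*o^2 - 3*o + 4) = (o - 1)*(o + 3)*(o^3 + 4*o^2 - o - 4) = (o - 1)*(o + 1)*(o + 3)*(o^2 + 3*o - 4) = (o - 1)^2*(o + 1)*(o + 3)*(o + 4)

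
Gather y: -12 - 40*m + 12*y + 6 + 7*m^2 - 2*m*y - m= 7*m^2 - 41*m + y*(12 - 2*m) - 6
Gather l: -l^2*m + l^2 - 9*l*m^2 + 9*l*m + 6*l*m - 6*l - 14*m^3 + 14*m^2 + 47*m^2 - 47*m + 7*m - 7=l^2*(1 - m) + l*(-9*m^2 + 15*m - 6) - 14*m^3 + 61*m^2 - 40*m - 7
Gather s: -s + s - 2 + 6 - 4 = 0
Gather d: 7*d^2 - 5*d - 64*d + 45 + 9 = 7*d^2 - 69*d + 54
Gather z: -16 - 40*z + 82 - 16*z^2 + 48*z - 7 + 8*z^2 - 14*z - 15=-8*z^2 - 6*z + 44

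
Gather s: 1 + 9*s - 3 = 9*s - 2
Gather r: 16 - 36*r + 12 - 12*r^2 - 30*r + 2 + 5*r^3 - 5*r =5*r^3 - 12*r^2 - 71*r + 30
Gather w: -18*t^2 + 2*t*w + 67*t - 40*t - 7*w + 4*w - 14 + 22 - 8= -18*t^2 + 27*t + w*(2*t - 3)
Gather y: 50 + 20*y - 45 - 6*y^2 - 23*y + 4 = -6*y^2 - 3*y + 9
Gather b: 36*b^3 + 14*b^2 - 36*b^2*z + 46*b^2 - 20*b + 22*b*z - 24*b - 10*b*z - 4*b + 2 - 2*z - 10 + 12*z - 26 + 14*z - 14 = 36*b^3 + b^2*(60 - 36*z) + b*(12*z - 48) + 24*z - 48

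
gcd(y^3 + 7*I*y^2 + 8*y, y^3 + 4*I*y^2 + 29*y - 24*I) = y^2 + 7*I*y + 8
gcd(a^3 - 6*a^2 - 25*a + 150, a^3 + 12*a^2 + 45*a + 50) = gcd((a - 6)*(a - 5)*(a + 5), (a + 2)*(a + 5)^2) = a + 5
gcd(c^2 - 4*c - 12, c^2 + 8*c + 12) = c + 2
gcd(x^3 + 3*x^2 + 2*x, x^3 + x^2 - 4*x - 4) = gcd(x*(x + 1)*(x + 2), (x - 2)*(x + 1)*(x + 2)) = x^2 + 3*x + 2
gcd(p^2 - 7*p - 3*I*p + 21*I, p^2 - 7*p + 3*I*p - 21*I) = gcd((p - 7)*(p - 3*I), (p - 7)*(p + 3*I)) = p - 7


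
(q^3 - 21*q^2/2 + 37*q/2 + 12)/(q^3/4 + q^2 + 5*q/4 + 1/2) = 2*(2*q^3 - 21*q^2 + 37*q + 24)/(q^3 + 4*q^2 + 5*q + 2)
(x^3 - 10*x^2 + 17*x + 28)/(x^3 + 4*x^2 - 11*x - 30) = (x^3 - 10*x^2 + 17*x + 28)/(x^3 + 4*x^2 - 11*x - 30)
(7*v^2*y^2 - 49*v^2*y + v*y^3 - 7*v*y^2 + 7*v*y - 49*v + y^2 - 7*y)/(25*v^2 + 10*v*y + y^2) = (7*v^2*y^2 - 49*v^2*y + v*y^3 - 7*v*y^2 + 7*v*y - 49*v + y^2 - 7*y)/(25*v^2 + 10*v*y + y^2)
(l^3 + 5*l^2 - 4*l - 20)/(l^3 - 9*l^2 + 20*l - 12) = (l^2 + 7*l + 10)/(l^2 - 7*l + 6)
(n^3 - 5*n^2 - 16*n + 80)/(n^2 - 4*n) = n - 1 - 20/n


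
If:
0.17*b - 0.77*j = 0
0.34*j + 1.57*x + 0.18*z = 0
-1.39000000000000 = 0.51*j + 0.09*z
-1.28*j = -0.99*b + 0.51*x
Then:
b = 1.37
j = 0.30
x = 1.90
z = -17.16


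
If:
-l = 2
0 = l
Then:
No Solution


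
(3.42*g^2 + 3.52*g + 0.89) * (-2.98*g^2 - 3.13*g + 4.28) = -10.1916*g^4 - 21.1942*g^3 + 0.967800000000001*g^2 + 12.2799*g + 3.8092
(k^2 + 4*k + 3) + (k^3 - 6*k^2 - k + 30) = k^3 - 5*k^2 + 3*k + 33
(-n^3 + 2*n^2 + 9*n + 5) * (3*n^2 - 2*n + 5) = -3*n^5 + 8*n^4 + 18*n^3 + 7*n^2 + 35*n + 25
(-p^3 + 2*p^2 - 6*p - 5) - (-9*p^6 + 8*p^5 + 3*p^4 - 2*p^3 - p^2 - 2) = 9*p^6 - 8*p^5 - 3*p^4 + p^3 + 3*p^2 - 6*p - 3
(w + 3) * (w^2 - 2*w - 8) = w^3 + w^2 - 14*w - 24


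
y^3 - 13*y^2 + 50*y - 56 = (y - 7)*(y - 4)*(y - 2)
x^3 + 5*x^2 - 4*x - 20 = (x - 2)*(x + 2)*(x + 5)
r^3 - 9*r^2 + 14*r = r*(r - 7)*(r - 2)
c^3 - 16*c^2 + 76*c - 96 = (c - 8)*(c - 6)*(c - 2)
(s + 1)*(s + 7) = s^2 + 8*s + 7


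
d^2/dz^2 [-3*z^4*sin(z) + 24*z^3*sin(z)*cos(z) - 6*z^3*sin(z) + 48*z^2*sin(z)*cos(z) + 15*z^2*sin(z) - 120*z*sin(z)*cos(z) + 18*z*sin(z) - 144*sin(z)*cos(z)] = 3*z^4*sin(z) + 6*z^3*sin(z) - 48*z^3*sin(2*z) - 24*z^3*cos(z) - 51*z^2*sin(z) - 96*z^2*sin(2*z) - 36*z^2*cos(z) + 144*z^2*cos(2*z) - 54*z*sin(z) + 312*z*sin(2*z) + 60*z*cos(z) + 192*z*cos(2*z) + 30*sin(z) + 336*sin(2*z) + 36*cos(z) - 240*cos(2*z)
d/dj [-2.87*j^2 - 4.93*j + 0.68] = -5.74*j - 4.93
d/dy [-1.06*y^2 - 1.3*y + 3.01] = -2.12*y - 1.3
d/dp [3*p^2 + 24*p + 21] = 6*p + 24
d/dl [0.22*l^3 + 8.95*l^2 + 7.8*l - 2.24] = 0.66*l^2 + 17.9*l + 7.8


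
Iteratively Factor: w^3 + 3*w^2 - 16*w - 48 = (w - 4)*(w^2 + 7*w + 12) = (w - 4)*(w + 4)*(w + 3)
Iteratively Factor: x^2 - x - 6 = (x - 3)*(x + 2)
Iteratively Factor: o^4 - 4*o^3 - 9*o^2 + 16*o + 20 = (o + 2)*(o^3 - 6*o^2 + 3*o + 10) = (o - 5)*(o + 2)*(o^2 - o - 2) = (o - 5)*(o - 2)*(o + 2)*(o + 1)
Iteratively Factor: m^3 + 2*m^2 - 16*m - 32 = (m + 2)*(m^2 - 16) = (m - 4)*(m + 2)*(m + 4)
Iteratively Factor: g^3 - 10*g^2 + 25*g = (g - 5)*(g^2 - 5*g) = g*(g - 5)*(g - 5)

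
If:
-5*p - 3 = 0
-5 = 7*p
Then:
No Solution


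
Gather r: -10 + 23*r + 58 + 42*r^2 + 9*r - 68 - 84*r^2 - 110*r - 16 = -42*r^2 - 78*r - 36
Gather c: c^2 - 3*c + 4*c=c^2 + c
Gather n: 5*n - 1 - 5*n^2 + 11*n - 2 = -5*n^2 + 16*n - 3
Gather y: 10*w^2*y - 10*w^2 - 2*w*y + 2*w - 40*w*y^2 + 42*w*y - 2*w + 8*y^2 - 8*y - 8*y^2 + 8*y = -10*w^2 - 40*w*y^2 + y*(10*w^2 + 40*w)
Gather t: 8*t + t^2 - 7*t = t^2 + t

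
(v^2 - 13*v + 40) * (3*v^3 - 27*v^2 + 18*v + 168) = 3*v^5 - 66*v^4 + 489*v^3 - 1146*v^2 - 1464*v + 6720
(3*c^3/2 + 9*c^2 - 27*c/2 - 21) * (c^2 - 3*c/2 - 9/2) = 3*c^5/2 + 27*c^4/4 - 135*c^3/4 - 165*c^2/4 + 369*c/4 + 189/2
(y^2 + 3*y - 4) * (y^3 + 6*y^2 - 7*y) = y^5 + 9*y^4 + 7*y^3 - 45*y^2 + 28*y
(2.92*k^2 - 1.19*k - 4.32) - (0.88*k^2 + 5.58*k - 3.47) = 2.04*k^2 - 6.77*k - 0.85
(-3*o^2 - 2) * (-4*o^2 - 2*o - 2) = 12*o^4 + 6*o^3 + 14*o^2 + 4*o + 4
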